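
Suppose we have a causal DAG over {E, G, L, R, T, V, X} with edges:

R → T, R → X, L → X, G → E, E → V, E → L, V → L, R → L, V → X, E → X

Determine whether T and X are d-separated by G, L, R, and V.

Yes

Enumerating the 6 paths from T to X and testing each for blocking by {G, L, R, V}:
  1. T ← R → L ← V ← E → X — R:fork[blocks]; L:collider[open]; V:chain[blocks]; E:fork[open] ⇒ blocked
  2. T ← R → L ← V → X — R:fork[blocks]; L:collider[open]; V:fork[blocks] ⇒ blocked
  3. T ← R → L ← E → V → X — R:fork[blocks]; L:collider[open]; E:fork[open]; V:chain[blocks] ⇒ blocked
  4. T ← R → L ← E → X — R:fork[blocks]; L:collider[open]; E:fork[open] ⇒ blocked
  5. T ← R → L → X — R:fork[blocks]; L:chain[blocks] ⇒ blocked
  6. T ← R → X — R:fork[blocks] ⇒ blocked
All paths are blocked; T ⊥ X | {G, L, R, V} holds.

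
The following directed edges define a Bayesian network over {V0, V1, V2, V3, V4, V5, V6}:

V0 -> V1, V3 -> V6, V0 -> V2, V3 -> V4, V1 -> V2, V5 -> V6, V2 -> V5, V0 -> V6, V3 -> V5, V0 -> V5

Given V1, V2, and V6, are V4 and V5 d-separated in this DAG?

Enumerating the 5 paths from V4 to V5 and testing each for blocking by {V1, V2, V6}:
Path 1: V4 ← V3 → V5
  V3 is a fork and V3 is not conditioned on — no node blocks this path, so it is active.
Path 2: V4 ← V3 → V6 ← V5
  V3 is a fork and V3 is not conditioned on; V6 is a collider and V6 is conditioned on, which opens it — no node blocks this path, so it is active.
Path 3: V4 ← V3 → V6 ← V0 → V5
  V3 is a fork and V3 is not conditioned on; V6 is a collider and V6 is conditioned on, which opens it; V0 is a fork and V0 is not conditioned on — no node blocks this path, so it is active.
Path 4: V4 ← V3 → V6 ← V0 → V1 → V2 → V5
  V1 is a chain here and V1 is conditioned on, so the path is blocked at V1.
Path 5: V4 ← V3 → V6 ← V0 → V2 → V5
  V2 is a chain here and V2 is conditioned on, so the path is blocked at V2.
Since the path V4 ← V3 → V5 is active, V4 and V5 are not d-separated given {V1, V2, V6}.

No — V4 and V5 are not d-separated given {V1, V2, V6}.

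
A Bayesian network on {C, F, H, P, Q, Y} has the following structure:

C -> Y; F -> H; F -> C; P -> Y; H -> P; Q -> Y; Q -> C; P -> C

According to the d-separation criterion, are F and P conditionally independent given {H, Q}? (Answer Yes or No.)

Enumerating the 4 paths from F to P and testing each for blocking by {H, Q}:
Path 1: F → H → P
  H is a chain here and H is conditioned on, so the path is blocked at H.
Path 2: F → C → Y ← P
  Y is a collider here and neither Y nor any of its descendants is conditioned on, so the collider stays closed — the path is blocked at Y.
Path 3: F → C ← P
  C is a collider here and neither C nor any of its descendants is conditioned on, so the collider stays closed — the path is blocked at C.
Path 4: F → C ← Q → Y ← P
  C is a collider here and neither C nor any of its descendants is conditioned on, so the collider stays closed — the path is blocked at C.
Since every path is blocked, d-separation holds.

Yes — F and P are d-separated given {H, Q}.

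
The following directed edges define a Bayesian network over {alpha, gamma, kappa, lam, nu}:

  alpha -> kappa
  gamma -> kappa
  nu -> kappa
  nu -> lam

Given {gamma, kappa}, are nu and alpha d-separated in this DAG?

There is one path between nu and alpha:
  1. nu → kappa ← alpha — kappa:collider[open] ⇒ active
At least one path is unblocked, so d-separation fails.

No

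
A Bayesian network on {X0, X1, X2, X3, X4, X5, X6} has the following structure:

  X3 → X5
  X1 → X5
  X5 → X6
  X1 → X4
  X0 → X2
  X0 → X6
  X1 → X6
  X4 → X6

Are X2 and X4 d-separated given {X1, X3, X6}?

Enumerating the 3 paths from X2 to X4 and testing each for blocking by {X1, X3, X6}:
  1. X2 ← X0 → X6 ← X1 → X4 — X0:fork[open]; X6:collider[open]; X1:fork[blocks] ⇒ blocked
  2. X2 ← X0 → X6 ← X4 — X0:fork[open]; X6:collider[open] ⇒ active
  3. X2 ← X0 → X6 ← X5 ← X1 → X4 — X0:fork[open]; X6:collider[open]; X5:chain[open]; X1:fork[blocks] ⇒ blocked
At least one path is unblocked, so d-separation fails.

No — X2 and X4 are not d-separated given {X1, X3, X6}.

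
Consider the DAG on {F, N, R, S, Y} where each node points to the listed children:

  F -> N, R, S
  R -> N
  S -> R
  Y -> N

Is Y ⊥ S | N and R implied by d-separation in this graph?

No

Enumerating the 4 paths from Y to S and testing each for blocking by {N, R}:
Path 1: Y → N ← F → S
  N is a collider and N is conditioned on, which opens it; F is a fork and F is not conditioned on — no node blocks this path, so it is active.
Path 2: Y → N ← F → R ← S
  N is a collider and N is conditioned on, which opens it; F is a fork and F is not conditioned on; R is a collider and R is conditioned on, which opens it — no node blocks this path, so it is active.
Path 3: Y → N ← R ← S
  R is a chain here and R is conditioned on, so the path is blocked at R.
Path 4: Y → N ← R ← F → S
  R is a chain here and R is conditioned on, so the path is blocked at R.
Because an active path exists, Y and S are not d-separated.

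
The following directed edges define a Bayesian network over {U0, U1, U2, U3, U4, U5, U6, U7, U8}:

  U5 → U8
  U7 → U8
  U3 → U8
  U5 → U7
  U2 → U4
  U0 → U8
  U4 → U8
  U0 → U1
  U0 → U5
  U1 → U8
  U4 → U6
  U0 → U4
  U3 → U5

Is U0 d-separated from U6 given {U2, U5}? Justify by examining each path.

No — U0 and U6 are not d-separated given {U2, U5}.

We examine all 6 paths between U0 and U6:
  1. U0 → U8 ← U4 → U6 — U8:collider[blocks]; U4:fork[open] ⇒ blocked
  2. U0 → U5 → U8 ← U4 → U6 — U5:chain[blocks]; U8:collider[blocks]; U4:fork[open] ⇒ blocked
  3. U0 → U5 → U7 → U8 ← U4 → U6 — U5:chain[blocks]; U7:chain[open]; U8:collider[blocks]; U4:fork[open] ⇒ blocked
  4. U0 → U5 ← U3 → U8 ← U4 → U6 — U5:collider[open]; U3:fork[open]; U8:collider[blocks]; U4:fork[open] ⇒ blocked
  5. U0 → U4 → U6 — U4:chain[open] ⇒ active
  6. U0 → U1 → U8 ← U4 → U6 — U1:chain[open]; U8:collider[blocks]; U4:fork[open] ⇒ blocked
Since the path U0 → U4 → U6 is active, U0 and U6 are not d-separated given {U2, U5}.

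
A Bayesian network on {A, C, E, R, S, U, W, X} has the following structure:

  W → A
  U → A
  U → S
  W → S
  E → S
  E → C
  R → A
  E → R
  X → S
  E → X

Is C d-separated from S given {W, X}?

We examine all 4 paths between C and S:
Path 1: C ← E → S
  E is a fork and E is not conditioned on — no node blocks this path, so it is active.
Path 2: C ← E → R → A ← W → S
  A is a collider here and neither A nor any of its descendants is conditioned on, so the collider stays closed — the path is blocked at A.
Path 3: C ← E → R → A ← U → S
  A is a collider here and neither A nor any of its descendants is conditioned on, so the collider stays closed — the path is blocked at A.
Path 4: C ← E → X → S
  X is a chain here and X is conditioned on, so the path is blocked at X.
Because an active path exists, C and S are not d-separated.

No — C and S are not d-separated given {W, X}.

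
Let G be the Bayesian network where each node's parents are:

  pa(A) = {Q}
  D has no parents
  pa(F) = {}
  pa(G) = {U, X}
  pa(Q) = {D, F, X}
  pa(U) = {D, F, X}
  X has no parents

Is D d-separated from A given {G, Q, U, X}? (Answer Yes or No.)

Enumerating the 4 paths from D to A and testing each for blocking by {G, Q, U, X}:
Path 1: D → Q → A
  Q is a chain here and Q is conditioned on, so the path is blocked at Q.
Path 2: D → U ← X → Q → A
  X is a fork here and X is conditioned on, so the path is blocked at X.
Path 3: D → U ← F → Q → A
  Q is a chain here and Q is conditioned on, so the path is blocked at Q.
Path 4: D → U → G ← X → Q → A
  U is a chain here and U is conditioned on, so the path is blocked at U.
Since every path is blocked, d-separation holds.

Yes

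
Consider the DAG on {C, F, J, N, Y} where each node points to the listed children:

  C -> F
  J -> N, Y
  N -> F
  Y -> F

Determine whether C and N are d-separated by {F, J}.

There are 2 undirected paths between C and N; checking each against the conditioning set {F, J}:
  1. C → F ← Y ← J → N — F:collider[open]; Y:chain[open]; J:fork[blocks] ⇒ blocked
  2. C → F ← N — F:collider[open] ⇒ active
At least one path is unblocked, so d-separation fails.

No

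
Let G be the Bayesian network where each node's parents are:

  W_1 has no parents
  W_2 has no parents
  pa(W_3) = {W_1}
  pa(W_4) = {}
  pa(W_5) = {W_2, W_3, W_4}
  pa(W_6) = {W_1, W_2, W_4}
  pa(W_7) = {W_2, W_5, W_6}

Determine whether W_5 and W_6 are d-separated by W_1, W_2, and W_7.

No

We examine all 6 paths between W_5 and W_6:
Path 1: W_5 ← W_3 ← W_1 → W_6
  W_1 is a fork here and W_1 is conditioned on, so the path is blocked at W_1.
Path 2: W_5 → W_7 ← W_6
  W_7 is a collider and W_7 is conditioned on, which opens it — no node blocks this path, so it is active.
Path 3: W_5 → W_7 ← W_2 → W_6
  W_2 is a fork here and W_2 is conditioned on, so the path is blocked at W_2.
Path 4: W_5 ← W_4 → W_6
  W_4 is a fork and W_4 is not conditioned on — no node blocks this path, so it is active.
Path 5: W_5 ← W_2 → W_7 ← W_6
  W_2 is a fork here and W_2 is conditioned on, so the path is blocked at W_2.
Path 6: W_5 ← W_2 → W_6
  W_2 is a fork here and W_2 is conditioned on, so the path is blocked at W_2.
At least one path is unblocked, so d-separation fails.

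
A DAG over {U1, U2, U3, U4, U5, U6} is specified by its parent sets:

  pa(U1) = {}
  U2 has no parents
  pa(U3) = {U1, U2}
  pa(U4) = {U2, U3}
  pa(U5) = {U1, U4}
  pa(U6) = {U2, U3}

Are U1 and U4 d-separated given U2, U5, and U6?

Enumerating the 4 paths from U1 to U4 and testing each for blocking by {U2, U5, U6}:
  1. U1 → U3 → U4 — U3:chain[open] ⇒ active
  2. U1 → U3 → U6 ← U2 → U4 — U3:chain[open]; U6:collider[open]; U2:fork[blocks] ⇒ blocked
  3. U1 → U3 ← U2 → U4 — U3:collider[open]; U2:fork[blocks] ⇒ blocked
  4. U1 → U5 ← U4 — U5:collider[open] ⇒ active
Because an active path exists, U1 and U4 are not d-separated.

No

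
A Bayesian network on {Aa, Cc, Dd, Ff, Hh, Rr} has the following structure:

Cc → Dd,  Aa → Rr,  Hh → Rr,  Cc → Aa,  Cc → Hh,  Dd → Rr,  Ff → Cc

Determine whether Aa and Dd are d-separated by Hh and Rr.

4 paths connect Aa and Dd; each must be blocked for d-separation to hold:
  1. Aa ← Cc → Dd — Cc:fork[open] ⇒ active
  2. Aa ← Cc → Hh → Rr ← Dd — Cc:fork[open]; Hh:chain[blocks]; Rr:collider[open] ⇒ blocked
  3. Aa → Rr ← Dd — Rr:collider[open] ⇒ active
  4. Aa → Rr ← Hh ← Cc → Dd — Rr:collider[open]; Hh:chain[blocks]; Cc:fork[open] ⇒ blocked
Since the path Aa ← Cc → Dd is active, Aa and Dd are not d-separated given {Hh, Rr}.

No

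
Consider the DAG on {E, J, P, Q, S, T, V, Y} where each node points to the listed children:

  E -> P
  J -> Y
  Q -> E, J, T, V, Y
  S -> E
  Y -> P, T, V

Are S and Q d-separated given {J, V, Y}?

Enumerating the 5 paths from S to Q and testing each for blocking by {J, V, Y}:
Path 1: S → E → P ← Y → T ← Q
  P is a collider here and neither P nor any of its descendants is conditioned on, so the collider stays closed — the path is blocked at P.
Path 2: S → E → P ← Y → V ← Q
  P is a collider here and neither P nor any of its descendants is conditioned on, so the collider stays closed — the path is blocked at P.
Path 3: S → E → P ← Y ← J ← Q
  P is a collider here and neither P nor any of its descendants is conditioned on, so the collider stays closed — the path is blocked at P.
Path 4: S → E → P ← Y ← Q
  P is a collider here and neither P nor any of its descendants is conditioned on, so the collider stays closed — the path is blocked at P.
Path 5: S → E ← Q
  E is a collider here and neither E nor any of its descendants is conditioned on, so the collider stays closed — the path is blocked at E.
All paths are blocked; S ⊥ Q | {J, V, Y} holds.

Yes — S and Q are d-separated given {J, V, Y}.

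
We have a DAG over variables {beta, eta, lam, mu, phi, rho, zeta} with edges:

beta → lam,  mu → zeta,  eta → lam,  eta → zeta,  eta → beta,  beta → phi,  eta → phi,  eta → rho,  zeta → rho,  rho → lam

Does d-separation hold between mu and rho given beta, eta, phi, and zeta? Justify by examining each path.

Yes

There are 5 undirected paths between mu and rho; checking each against the conditioning set {beta, eta, phi, zeta}:
Path 1: mu → zeta → rho
  zeta is a chain here and zeta is conditioned on, so the path is blocked at zeta.
Path 2: mu → zeta ← eta → beta → lam ← rho
  eta is a fork here and eta is conditioned on, so the path is blocked at eta.
Path 3: mu → zeta ← eta → lam ← rho
  eta is a fork here and eta is conditioned on, so the path is blocked at eta.
Path 4: mu → zeta ← eta → rho
  eta is a fork here and eta is conditioned on, so the path is blocked at eta.
Path 5: mu → zeta ← eta → phi ← beta → lam ← rho
  eta is a fork here and eta is conditioned on, so the path is blocked at eta.
Every path is blocked, so mu and rho are d-separated given {beta, eta, phi, zeta}.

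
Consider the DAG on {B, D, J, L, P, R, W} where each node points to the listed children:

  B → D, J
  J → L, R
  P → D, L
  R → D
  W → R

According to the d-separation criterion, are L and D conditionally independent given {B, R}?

Enumerating the 3 paths from L to D and testing each for blocking by {B, R}:
Path 1: L ← P → D
  P is a fork and P is not conditioned on — no node blocks this path, so it is active.
Path 2: L ← J ← B → D
  B is a fork here and B is conditioned on, so the path is blocked at B.
Path 3: L ← J → R → D
  R is a chain here and R is conditioned on, so the path is blocked at R.
At least one path is unblocked, so d-separation fails.

No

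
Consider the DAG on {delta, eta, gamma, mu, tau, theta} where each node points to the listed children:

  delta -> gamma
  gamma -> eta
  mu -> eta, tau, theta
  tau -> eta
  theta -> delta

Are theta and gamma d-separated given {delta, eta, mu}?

Yes — theta and gamma are d-separated given {delta, eta, mu}.

There are 3 undirected paths between theta and gamma; checking each against the conditioning set {delta, eta, mu}:
  1. theta → delta → gamma — delta:chain[blocks] ⇒ blocked
  2. theta ← mu → tau → eta ← gamma — mu:fork[blocks]; tau:chain[open]; eta:collider[open] ⇒ blocked
  3. theta ← mu → eta ← gamma — mu:fork[blocks]; eta:collider[open] ⇒ blocked
Every path is blocked, so theta and gamma are d-separated given {delta, eta, mu}.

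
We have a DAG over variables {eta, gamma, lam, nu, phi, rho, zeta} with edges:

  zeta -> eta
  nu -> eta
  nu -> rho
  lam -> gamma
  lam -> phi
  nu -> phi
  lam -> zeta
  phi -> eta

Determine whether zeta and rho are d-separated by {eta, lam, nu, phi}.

Yes

Enumerating the 4 paths from zeta to rho and testing each for blocking by {eta, lam, nu, phi}:
Path 1: zeta → eta ← nu → rho
  nu is a fork here and nu is conditioned on, so the path is blocked at nu.
Path 2: zeta → eta ← phi ← nu → rho
  phi is a chain here and phi is conditioned on, so the path is blocked at phi.
Path 3: zeta ← lam → phi → eta ← nu → rho
  lam is a fork here and lam is conditioned on, so the path is blocked at lam.
Path 4: zeta ← lam → phi ← nu → rho
  lam is a fork here and lam is conditioned on, so the path is blocked at lam.
Since every path is blocked, d-separation holds.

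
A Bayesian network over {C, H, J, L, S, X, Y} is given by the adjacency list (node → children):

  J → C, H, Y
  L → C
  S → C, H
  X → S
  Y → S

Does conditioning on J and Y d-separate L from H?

Yes

There are 4 undirected paths between L and H; checking each against the conditioning set {J, Y}:
Path 1: L → C ← J → H
  C is a collider here and neither C nor any of its descendants is conditioned on, so the collider stays closed — the path is blocked at C.
Path 2: L → C ← J → Y → S → H
  C is a collider here and neither C nor any of its descendants is conditioned on, so the collider stays closed — the path is blocked at C.
Path 3: L → C ← S → H
  C is a collider here and neither C nor any of its descendants is conditioned on, so the collider stays closed — the path is blocked at C.
Path 4: L → C ← S ← Y ← J → H
  C is a collider here and neither C nor any of its descendants is conditioned on, so the collider stays closed — the path is blocked at C.
All paths are blocked; L ⊥ H | {J, Y} holds.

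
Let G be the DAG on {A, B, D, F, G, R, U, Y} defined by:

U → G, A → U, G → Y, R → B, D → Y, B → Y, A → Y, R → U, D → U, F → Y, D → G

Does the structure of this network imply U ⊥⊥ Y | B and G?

No — U and Y are not d-separated given {B, G}.

6 paths connect U and Y; each must be blocked for d-separation to hold:
Path 1: U ← D → Y
  D is a fork and D is not conditioned on — no node blocks this path, so it is active.
Path 2: U ← D → G → Y
  G is a chain here and G is conditioned on, so the path is blocked at G.
Path 3: U ← A → Y
  A is a fork and A is not conditioned on — no node blocks this path, so it is active.
Path 4: U → G ← D → Y
  G is a collider and G is conditioned on, which opens it; D is a fork and D is not conditioned on — no node blocks this path, so it is active.
Path 5: U → G → Y
  G is a chain here and G is conditioned on, so the path is blocked at G.
Path 6: U ← R → B → Y
  B is a chain here and B is conditioned on, so the path is blocked at B.
Since the path U ← D → Y is active, U and Y are not d-separated given {B, G}.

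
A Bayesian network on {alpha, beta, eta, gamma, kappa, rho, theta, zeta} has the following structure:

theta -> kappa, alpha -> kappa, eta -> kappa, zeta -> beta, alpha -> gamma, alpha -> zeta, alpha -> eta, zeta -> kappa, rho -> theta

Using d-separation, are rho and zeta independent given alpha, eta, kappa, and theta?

Enumerating the 3 paths from rho to zeta and testing each for blocking by {alpha, eta, kappa, theta}:
Path 1: rho → theta → kappa ← alpha → zeta
  theta is a chain here and theta is conditioned on, so the path is blocked at theta.
Path 2: rho → theta → kappa ← eta ← alpha → zeta
  theta is a chain here and theta is conditioned on, so the path is blocked at theta.
Path 3: rho → theta → kappa ← zeta
  theta is a chain here and theta is conditioned on, so the path is blocked at theta.
All paths are blocked; rho ⊥ zeta | {alpha, eta, kappa, theta} holds.

Yes — rho and zeta are d-separated given {alpha, eta, kappa, theta}.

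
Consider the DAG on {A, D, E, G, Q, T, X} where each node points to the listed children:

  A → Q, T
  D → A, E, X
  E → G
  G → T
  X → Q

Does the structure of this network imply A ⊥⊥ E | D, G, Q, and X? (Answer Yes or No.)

Yes — A and E are d-separated given {D, G, Q, X}.

3 paths connect A and E; each must be blocked for d-separation to hold:
Path 1: A → T ← G ← E
  T is a collider here and neither T nor any of its descendants is conditioned on, so the collider stays closed — the path is blocked at T.
Path 2: A → Q ← X ← D → E
  X is a chain here and X is conditioned on, so the path is blocked at X.
Path 3: A ← D → E
  D is a fork here and D is conditioned on, so the path is blocked at D.
All paths are blocked; A ⊥ E | {D, G, Q, X} holds.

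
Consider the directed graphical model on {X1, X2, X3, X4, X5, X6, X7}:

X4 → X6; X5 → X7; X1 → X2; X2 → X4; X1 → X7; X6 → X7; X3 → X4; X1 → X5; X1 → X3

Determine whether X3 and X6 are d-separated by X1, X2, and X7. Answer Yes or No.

There are 6 undirected paths between X3 and X6; checking each against the conditioning set {X1, X2, X7}:
Path 1: X3 ← X1 → X2 → X4 → X6
  X1 is a fork here and X1 is conditioned on, so the path is blocked at X1.
Path 2: X3 ← X1 → X7 ← X6
  X1 is a fork here and X1 is conditioned on, so the path is blocked at X1.
Path 3: X3 ← X1 → X5 → X7 ← X6
  X1 is a fork here and X1 is conditioned on, so the path is blocked at X1.
Path 4: X3 → X4 ← X2 ← X1 → X7 ← X6
  X2 is a chain here and X2 is conditioned on, so the path is blocked at X2.
Path 5: X3 → X4 ← X2 ← X1 → X5 → X7 ← X6
  X2 is a chain here and X2 is conditioned on, so the path is blocked at X2.
Path 6: X3 → X4 → X6
  X4 is a chain and X4 is not conditioned on — no node blocks this path, so it is active.
Since the path X3 → X4 → X6 is active, X3 and X6 are not d-separated given {X1, X2, X7}.

No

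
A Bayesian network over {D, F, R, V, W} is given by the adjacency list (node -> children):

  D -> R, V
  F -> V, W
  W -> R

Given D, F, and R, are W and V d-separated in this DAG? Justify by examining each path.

There are 2 undirected paths between W and V; checking each against the conditioning set {D, F, R}:
Path 1: W ← F → V
  F is a fork here and F is conditioned on, so the path is blocked at F.
Path 2: W → R ← D → V
  D is a fork here and D is conditioned on, so the path is blocked at D.
Since every path is blocked, d-separation holds.

Yes — W and V are d-separated given {D, F, R}.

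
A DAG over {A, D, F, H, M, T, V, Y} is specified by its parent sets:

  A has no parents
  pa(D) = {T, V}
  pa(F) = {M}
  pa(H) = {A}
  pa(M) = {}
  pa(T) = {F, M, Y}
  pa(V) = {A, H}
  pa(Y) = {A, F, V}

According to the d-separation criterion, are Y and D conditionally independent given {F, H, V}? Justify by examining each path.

No

There are 6 undirected paths between Y and D; checking each against the conditioning set {F, H, V}:
Path 1: Y → T → D
  T is a chain and T is not conditioned on — no node blocks this path, so it is active.
Path 2: Y ← V → D
  V is a fork here and V is conditioned on, so the path is blocked at V.
Path 3: Y ← F → T → D
  F is a fork here and F is conditioned on, so the path is blocked at F.
Path 4: Y ← F ← M → T → D
  F is a chain here and F is conditioned on, so the path is blocked at F.
Path 5: Y ← A → V → D
  V is a chain here and V is conditioned on, so the path is blocked at V.
Path 6: Y ← A → H → V → D
  H is a chain here and H is conditioned on, so the path is blocked at H.
Because an active path exists, Y and D are not d-separated.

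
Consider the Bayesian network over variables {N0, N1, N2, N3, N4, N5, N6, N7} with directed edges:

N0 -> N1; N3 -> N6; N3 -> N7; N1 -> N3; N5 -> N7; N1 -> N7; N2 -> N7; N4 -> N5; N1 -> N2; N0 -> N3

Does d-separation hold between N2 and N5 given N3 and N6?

Enumerating the 4 paths from N2 to N5 and testing each for blocking by {N3, N6}:
  1. N2 → N7 ← N5 — N7:collider[blocks] ⇒ blocked
  2. N2 ← N1 → N7 ← N5 — N1:fork[open]; N7:collider[blocks] ⇒ blocked
  3. N2 ← N1 ← N0 → N3 → N7 ← N5 — N1:chain[open]; N0:fork[open]; N3:chain[blocks]; N7:collider[blocks] ⇒ blocked
  4. N2 ← N1 → N3 → N7 ← N5 — N1:fork[open]; N3:chain[blocks]; N7:collider[blocks] ⇒ blocked
Every path is blocked, so N2 and N5 are d-separated given {N3, N6}.

Yes — N2 and N5 are d-separated given {N3, N6}.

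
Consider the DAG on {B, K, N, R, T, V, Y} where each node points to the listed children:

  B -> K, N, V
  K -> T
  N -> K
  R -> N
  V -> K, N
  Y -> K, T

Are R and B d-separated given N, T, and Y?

We examine all 5 paths between R and B:
Path 1: R → N → K ← V ← B
  N is a chain here and N is conditioned on, so the path is blocked at N.
Path 2: R → N → K ← B
  N is a chain here and N is conditioned on, so the path is blocked at N.
Path 3: R → N ← V → K ← B
  N is a collider and N is conditioned on, which opens it; V is a fork and V is not conditioned on; K is a collider and its descendant T is conditioned on, which opens it — no node blocks this path, so it is active.
Path 4: R → N ← V ← B
  N is a collider and N is conditioned on, which opens it; V is a chain and V is not conditioned on — no node blocks this path, so it is active.
Path 5: R → N ← B
  N is a collider and N is conditioned on, which opens it — no node blocks this path, so it is active.
Since the path R → N ← V → K ← B is active, R and B are not d-separated given {N, T, Y}.

No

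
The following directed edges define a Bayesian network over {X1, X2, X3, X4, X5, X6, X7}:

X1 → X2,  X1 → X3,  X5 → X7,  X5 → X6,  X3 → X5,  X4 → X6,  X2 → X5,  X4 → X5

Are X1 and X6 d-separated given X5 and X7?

We examine all 4 paths between X1 and X6:
  1. X1 → X3 → X5 → X6 — X3:chain[open]; X5:chain[blocks] ⇒ blocked
  2. X1 → X3 → X5 ← X4 → X6 — X3:chain[open]; X5:collider[open]; X4:fork[open] ⇒ active
  3. X1 → X2 → X5 → X6 — X2:chain[open]; X5:chain[blocks] ⇒ blocked
  4. X1 → X2 → X5 ← X4 → X6 — X2:chain[open]; X5:collider[open]; X4:fork[open] ⇒ active
Because an active path exists, X1 and X6 are not d-separated.

No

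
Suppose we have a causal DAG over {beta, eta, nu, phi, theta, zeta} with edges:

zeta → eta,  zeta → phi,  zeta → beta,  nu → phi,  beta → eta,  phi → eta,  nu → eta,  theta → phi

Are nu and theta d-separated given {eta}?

4 paths connect nu and theta; each must be blocked for d-separation to hold:
  1. nu → phi ← theta — phi:collider[open] ⇒ active
  2. nu → eta ← zeta → phi ← theta — eta:collider[open]; zeta:fork[open]; phi:collider[open] ⇒ active
  3. nu → eta ← phi ← theta — eta:collider[open]; phi:chain[open] ⇒ active
  4. nu → eta ← beta ← zeta → phi ← theta — eta:collider[open]; beta:chain[open]; zeta:fork[open]; phi:collider[open] ⇒ active
At least one path is unblocked, so d-separation fails.

No — nu and theta are not d-separated given {eta}.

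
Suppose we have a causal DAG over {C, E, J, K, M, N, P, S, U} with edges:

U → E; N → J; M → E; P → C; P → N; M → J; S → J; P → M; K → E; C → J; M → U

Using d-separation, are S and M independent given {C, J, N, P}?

Enumerating the 3 paths from S to M and testing each for blocking by {C, J, N, P}:
Path 1: S → J ← M
  J is a collider and J is conditioned on, which opens it — no node blocks this path, so it is active.
Path 2: S → J ← N ← P → M
  N is a chain here and N is conditioned on, so the path is blocked at N.
Path 3: S → J ← C ← P → M
  C is a chain here and C is conditioned on, so the path is blocked at C.
Since the path S → J ← M is active, S and M are not d-separated given {C, J, N, P}.

No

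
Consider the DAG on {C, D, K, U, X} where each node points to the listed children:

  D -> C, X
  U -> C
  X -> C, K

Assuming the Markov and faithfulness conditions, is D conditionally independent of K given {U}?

No — D and K are not d-separated given {U}.

2 paths connect D and K; each must be blocked for d-separation to hold:
  1. D → X → K — X:chain[open] ⇒ active
  2. D → C ← X → K — C:collider[blocks]; X:fork[open] ⇒ blocked
Because an active path exists, D and K are not d-separated.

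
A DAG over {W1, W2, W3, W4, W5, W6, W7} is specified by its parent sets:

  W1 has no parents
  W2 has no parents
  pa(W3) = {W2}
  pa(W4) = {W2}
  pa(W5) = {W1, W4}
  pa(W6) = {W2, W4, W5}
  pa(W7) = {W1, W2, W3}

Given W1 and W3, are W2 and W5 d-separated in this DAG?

Enumerating the 6 paths from W2 to W5 and testing each for blocking by {W1, W3}:
  1. W2 → W3 → W7 ← W1 → W5 — W3:chain[blocks]; W7:collider[blocks]; W1:fork[blocks] ⇒ blocked
  2. W2 → W6 ← W5 — W6:collider[blocks] ⇒ blocked
  3. W2 → W6 ← W4 → W5 — W6:collider[blocks]; W4:fork[open] ⇒ blocked
  4. W2 → W7 ← W1 → W5 — W7:collider[blocks]; W1:fork[blocks] ⇒ blocked
  5. W2 → W4 → W6 ← W5 — W4:chain[open]; W6:collider[blocks] ⇒ blocked
  6. W2 → W4 → W5 — W4:chain[open] ⇒ active
Because an active path exists, W2 and W5 are not d-separated.

No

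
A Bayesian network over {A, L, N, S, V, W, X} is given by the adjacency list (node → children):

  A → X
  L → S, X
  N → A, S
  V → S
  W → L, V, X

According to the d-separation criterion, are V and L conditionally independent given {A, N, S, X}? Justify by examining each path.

We examine all 6 paths between V and L:
Path 1: V → S ← N → A → X ← W → L
  N is a fork here and N is conditioned on, so the path is blocked at N.
Path 2: V → S ← N → A → X ← L
  N is a fork here and N is conditioned on, so the path is blocked at N.
Path 3: V → S ← L
  S is a collider and S is conditioned on, which opens it — no node blocks this path, so it is active.
Path 4: V ← W → X ← L
  W is a fork and W is not conditioned on; X is a collider and X is conditioned on, which opens it — no node blocks this path, so it is active.
Path 5: V ← W → X ← A ← N → S ← L
  A is a chain here and A is conditioned on, so the path is blocked at A.
Path 6: V ← W → L
  W is a fork and W is not conditioned on — no node blocks this path, so it is active.
At least one path is unblocked, so d-separation fails.

No — V and L are not d-separated given {A, N, S, X}.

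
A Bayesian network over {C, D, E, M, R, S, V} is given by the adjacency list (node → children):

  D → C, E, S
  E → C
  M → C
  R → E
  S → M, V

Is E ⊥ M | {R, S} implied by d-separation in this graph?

4 paths connect E and M; each must be blocked for d-separation to hold:
  1. E → C ← M — C:collider[blocks] ⇒ blocked
  2. E → C ← D → S → M — C:collider[blocks]; D:fork[open]; S:chain[blocks] ⇒ blocked
  3. E ← D → C ← M — D:fork[open]; C:collider[blocks] ⇒ blocked
  4. E ← D → S → M — D:fork[open]; S:chain[blocks] ⇒ blocked
Since every path is blocked, d-separation holds.

Yes — E and M are d-separated given {R, S}.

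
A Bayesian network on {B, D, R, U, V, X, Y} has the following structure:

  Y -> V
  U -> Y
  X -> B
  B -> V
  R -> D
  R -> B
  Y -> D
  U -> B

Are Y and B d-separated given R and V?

No — Y and B are not d-separated given {R, V}.

3 paths connect Y and B; each must be blocked for d-separation to hold:
Path 1: Y ← U → B
  U is a fork and U is not conditioned on — no node blocks this path, so it is active.
Path 2: Y → D ← R → B
  D is a collider here and neither D nor any of its descendants is conditioned on, so the collider stays closed — the path is blocked at D.
Path 3: Y → V ← B
  V is a collider and V is conditioned on, which opens it — no node blocks this path, so it is active.
Since the path Y ← U → B is active, Y and B are not d-separated given {R, V}.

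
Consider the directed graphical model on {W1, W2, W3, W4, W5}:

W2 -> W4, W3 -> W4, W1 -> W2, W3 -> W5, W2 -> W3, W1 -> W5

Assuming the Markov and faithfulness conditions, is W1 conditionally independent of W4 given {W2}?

Enumerating the 4 paths from W1 to W4 and testing each for blocking by {W2}:
Path 1: W1 → W2 → W3 → W4
  W2 is a chain here and W2 is conditioned on, so the path is blocked at W2.
Path 2: W1 → W2 → W4
  W2 is a chain here and W2 is conditioned on, so the path is blocked at W2.
Path 3: W1 → W5 ← W3 ← W2 → W4
  W5 is a collider here and neither W5 nor any of its descendants is conditioned on, so the collider stays closed — the path is blocked at W5.
Path 4: W1 → W5 ← W3 → W4
  W5 is a collider here and neither W5 nor any of its descendants is conditioned on, so the collider stays closed — the path is blocked at W5.
Every path is blocked, so W1 and W4 are d-separated given {W2}.

Yes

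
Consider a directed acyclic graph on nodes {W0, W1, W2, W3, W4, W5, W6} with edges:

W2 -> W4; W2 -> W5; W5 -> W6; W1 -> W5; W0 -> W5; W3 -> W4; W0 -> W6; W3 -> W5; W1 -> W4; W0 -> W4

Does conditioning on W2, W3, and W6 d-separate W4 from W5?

There are 5 undirected paths between W4 and W5; checking each against the conditioning set {W2, W3, W6}:
  1. W4 ← W1 → W5 — W1:fork[open] ⇒ active
  2. W4 ← W2 → W5 — W2:fork[blocks] ⇒ blocked
  3. W4 ← W3 → W5 — W3:fork[blocks] ⇒ blocked
  4. W4 ← W0 → W6 ← W5 — W0:fork[open]; W6:collider[open] ⇒ active
  5. W4 ← W0 → W5 — W0:fork[open] ⇒ active
Since the path W4 ← W1 → W5 is active, W4 and W5 are not d-separated given {W2, W3, W6}.

No — W4 and W5 are not d-separated given {W2, W3, W6}.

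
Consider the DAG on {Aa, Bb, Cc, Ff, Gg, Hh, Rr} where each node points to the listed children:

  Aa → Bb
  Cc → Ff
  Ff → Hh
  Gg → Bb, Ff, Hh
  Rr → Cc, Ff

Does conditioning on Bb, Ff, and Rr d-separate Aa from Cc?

No — Aa and Cc are not d-separated given {Bb, Ff, Rr}.

Enumerating the 4 paths from Aa to Cc and testing each for blocking by {Bb, Ff, Rr}:
Path 1: Aa → Bb ← Gg → Ff ← Cc
  Bb is a collider and Bb is conditioned on, which opens it; Gg is a fork and Gg is not conditioned on; Ff is a collider and Ff is conditioned on, which opens it — no node blocks this path, so it is active.
Path 2: Aa → Bb ← Gg → Ff ← Rr → Cc
  Rr is a fork here and Rr is conditioned on, so the path is blocked at Rr.
Path 3: Aa → Bb ← Gg → Hh ← Ff ← Cc
  Hh is a collider here and neither Hh nor any of its descendants is conditioned on, so the collider stays closed — the path is blocked at Hh.
Path 4: Aa → Bb ← Gg → Hh ← Ff ← Rr → Cc
  Hh is a collider here and neither Hh nor any of its descendants is conditioned on, so the collider stays closed — the path is blocked at Hh.
Since the path Aa → Bb ← Gg → Ff ← Cc is active, Aa and Cc are not d-separated given {Bb, Ff, Rr}.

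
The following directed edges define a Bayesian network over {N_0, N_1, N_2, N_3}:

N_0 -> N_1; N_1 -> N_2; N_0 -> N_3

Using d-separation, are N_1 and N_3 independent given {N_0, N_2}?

Yes

Only one path connects N_1 and N_3:
Path 1: N_1 ← N_0 → N_3
  N_0 is a fork here and N_0 is conditioned on, so the path is blocked at N_0.
Since every path is blocked, d-separation holds.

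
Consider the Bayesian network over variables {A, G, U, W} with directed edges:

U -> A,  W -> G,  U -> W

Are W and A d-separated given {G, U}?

There is one path between W and A:
Path 1: W ← U → A
  U is a fork here and U is conditioned on, so the path is blocked at U.
Every path is blocked, so W and A are d-separated given {G, U}.

Yes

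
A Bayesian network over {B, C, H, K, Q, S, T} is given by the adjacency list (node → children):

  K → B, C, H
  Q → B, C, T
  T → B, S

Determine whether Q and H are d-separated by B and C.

Enumerating the 3 paths from Q to H and testing each for blocking by {B, C}:
Path 1: Q → B ← K → H
  B is a collider and B is conditioned on, which opens it; K is a fork and K is not conditioned on — no node blocks this path, so it is active.
Path 2: Q → C ← K → H
  C is a collider and C is conditioned on, which opens it; K is a fork and K is not conditioned on — no node blocks this path, so it is active.
Path 3: Q → T → B ← K → H
  T is a chain and T is not conditioned on; B is a collider and B is conditioned on, which opens it; K is a fork and K is not conditioned on — no node blocks this path, so it is active.
At least one path is unblocked, so d-separation fails.

No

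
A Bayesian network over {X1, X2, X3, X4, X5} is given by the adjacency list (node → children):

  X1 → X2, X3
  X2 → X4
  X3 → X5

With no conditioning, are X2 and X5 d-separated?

Only one path connects X2 and X5:
Path 1: X2 ← X1 → X3 → X5
  X1 is a fork and X1 is not conditioned on; X3 is a chain and X3 is not conditioned on — no node blocks this path, so it is active.
At least one path is unblocked, so d-separation fails.

No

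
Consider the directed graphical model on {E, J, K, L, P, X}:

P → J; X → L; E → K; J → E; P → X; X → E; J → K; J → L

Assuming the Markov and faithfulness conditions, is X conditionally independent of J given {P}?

4 paths connect X and J; each must be blocked for d-separation to hold:
  1. X ← P → J — P:fork[blocks] ⇒ blocked
  2. X → L ← J — L:collider[blocks] ⇒ blocked
  3. X → E → K ← J — E:chain[open]; K:collider[blocks] ⇒ blocked
  4. X → E ← J — E:collider[blocks] ⇒ blocked
Since every path is blocked, d-separation holds.

Yes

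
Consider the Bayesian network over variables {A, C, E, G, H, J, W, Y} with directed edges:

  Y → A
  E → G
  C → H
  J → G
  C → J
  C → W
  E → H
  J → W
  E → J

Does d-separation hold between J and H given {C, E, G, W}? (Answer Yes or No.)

There are 4 undirected paths between J and H; checking each against the conditioning set {C, E, G, W}:
Path 1: J → W ← C → H
  C is a fork here and C is conditioned on, so the path is blocked at C.
Path 2: J ← C → H
  C is a fork here and C is conditioned on, so the path is blocked at C.
Path 3: J → G ← E → H
  E is a fork here and E is conditioned on, so the path is blocked at E.
Path 4: J ← E → H
  E is a fork here and E is conditioned on, so the path is blocked at E.
All paths are blocked; J ⊥ H | {C, E, G, W} holds.

Yes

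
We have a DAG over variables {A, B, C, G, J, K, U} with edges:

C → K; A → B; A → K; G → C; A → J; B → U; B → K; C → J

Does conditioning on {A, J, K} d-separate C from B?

No

4 paths connect C and B; each must be blocked for d-separation to hold:
Path 1: C → J ← A → B
  A is a fork here and A is conditioned on, so the path is blocked at A.
Path 2: C → J ← A → K ← B
  A is a fork here and A is conditioned on, so the path is blocked at A.
Path 3: C → K ← B
  K is a collider and K is conditioned on, which opens it — no node blocks this path, so it is active.
Path 4: C → K ← A → B
  A is a fork here and A is conditioned on, so the path is blocked at A.
Since the path C → K ← B is active, C and B are not d-separated given {A, J, K}.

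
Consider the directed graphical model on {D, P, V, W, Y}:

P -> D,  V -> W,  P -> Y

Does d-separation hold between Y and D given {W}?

There is one path between Y and D:
Path 1: Y ← P → D
  P is a fork and P is not conditioned on — no node blocks this path, so it is active.
Because an active path exists, Y and D are not d-separated.

No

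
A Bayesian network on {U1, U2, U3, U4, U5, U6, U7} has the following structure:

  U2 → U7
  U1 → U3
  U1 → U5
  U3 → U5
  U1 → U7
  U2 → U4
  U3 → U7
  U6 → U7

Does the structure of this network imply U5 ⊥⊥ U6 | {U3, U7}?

There are 4 undirected paths between U5 and U6; checking each against the conditioning set {U3, U7}:
Path 1: U5 ← U1 → U3 → U7 ← U6
  U3 is a chain here and U3 is conditioned on, so the path is blocked at U3.
Path 2: U5 ← U1 → U7 ← U6
  U1 is a fork and U1 is not conditioned on; U7 is a collider and U7 is conditioned on, which opens it — no node blocks this path, so it is active.
Path 3: U5 ← U3 ← U1 → U7 ← U6
  U3 is a chain here and U3 is conditioned on, so the path is blocked at U3.
Path 4: U5 ← U3 → U7 ← U6
  U3 is a fork here and U3 is conditioned on, so the path is blocked at U3.
Since the path U5 ← U1 → U7 ← U6 is active, U5 and U6 are not d-separated given {U3, U7}.

No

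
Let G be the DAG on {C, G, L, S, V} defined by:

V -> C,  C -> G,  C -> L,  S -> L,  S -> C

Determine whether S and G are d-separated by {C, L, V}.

There are 2 undirected paths between S and G; checking each against the conditioning set {C, L, V}:
  1. S → L ← C → G — L:collider[open]; C:fork[blocks] ⇒ blocked
  2. S → C → G — C:chain[blocks] ⇒ blocked
Every path is blocked, so S and G are d-separated given {C, L, V}.

Yes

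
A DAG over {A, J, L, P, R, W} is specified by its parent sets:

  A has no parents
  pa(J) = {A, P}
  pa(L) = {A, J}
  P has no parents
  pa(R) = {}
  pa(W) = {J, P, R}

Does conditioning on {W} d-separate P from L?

We examine all 4 paths between P and L:
  1. P → W ← J → L — W:collider[open]; J:fork[open] ⇒ active
  2. P → W ← J ← A → L — W:collider[open]; J:chain[open]; A:fork[open] ⇒ active
  3. P → J → L — J:chain[open] ⇒ active
  4. P → J ← A → L — J:collider[open]; A:fork[open] ⇒ active
Because an active path exists, P and L are not d-separated.

No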